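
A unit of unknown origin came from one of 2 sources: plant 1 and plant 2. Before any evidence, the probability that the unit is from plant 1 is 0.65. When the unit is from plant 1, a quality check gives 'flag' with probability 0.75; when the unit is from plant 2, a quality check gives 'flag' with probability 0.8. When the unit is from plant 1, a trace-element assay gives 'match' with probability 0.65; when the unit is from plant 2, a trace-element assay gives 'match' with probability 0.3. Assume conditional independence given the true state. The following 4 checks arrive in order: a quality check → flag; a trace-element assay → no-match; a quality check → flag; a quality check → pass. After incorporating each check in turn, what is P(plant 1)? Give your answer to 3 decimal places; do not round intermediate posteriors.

After a quality check='flag': P(plant 1) = 0.75·0.6500 / (0.75·0.6500 + 0.8·0.3500) ≈ 0.6352
After a trace-element assay='no-match': P(plant 1) = 0.35·0.6352 / (0.35·0.6352 + 0.7·0.3648) ≈ 0.4654
After a quality check='flag': P(plant 1) = 0.75·0.4654 / (0.75·0.4654 + 0.8·0.5346) ≈ 0.4494
After a quality check='pass': P(plant 1) = 0.25·0.4494 / (0.25·0.4494 + 0.2·0.5506) ≈ 0.5050

0.505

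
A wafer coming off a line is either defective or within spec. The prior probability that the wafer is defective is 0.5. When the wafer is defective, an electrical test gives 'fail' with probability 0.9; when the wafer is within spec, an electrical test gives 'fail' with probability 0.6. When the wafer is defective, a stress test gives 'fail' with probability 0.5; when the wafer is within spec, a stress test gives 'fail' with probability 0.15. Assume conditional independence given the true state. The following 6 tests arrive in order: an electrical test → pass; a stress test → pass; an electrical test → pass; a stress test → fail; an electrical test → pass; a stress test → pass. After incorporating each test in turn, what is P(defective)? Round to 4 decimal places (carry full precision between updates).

Each posterior becomes the prior for the next update.
After an electrical test='pass': P(defective) = 0.1·0.5000 / (0.1·0.5000 + 0.4·0.5000) ≈ 0.2000
After a stress test='pass': P(defective) = 0.5·0.2000 / (0.5·0.2000 + 0.85·0.8000) ≈ 0.1282
After an electrical test='pass': P(defective) = 0.1·0.1282 / (0.1·0.1282 + 0.4·0.8718) ≈ 0.0355
After a stress test='fail': P(defective) = 0.5·0.0355 / (0.5·0.0355 + 0.15·0.9645) ≈ 0.1092
After an electrical test='pass': P(defective) = 0.1·0.1092 / (0.1·0.1092 + 0.4·0.8908) ≈ 0.0297
After a stress test='pass': P(defective) = 0.5·0.0297 / (0.5·0.0297 + 0.85·0.9703) ≈ 0.0177

0.0177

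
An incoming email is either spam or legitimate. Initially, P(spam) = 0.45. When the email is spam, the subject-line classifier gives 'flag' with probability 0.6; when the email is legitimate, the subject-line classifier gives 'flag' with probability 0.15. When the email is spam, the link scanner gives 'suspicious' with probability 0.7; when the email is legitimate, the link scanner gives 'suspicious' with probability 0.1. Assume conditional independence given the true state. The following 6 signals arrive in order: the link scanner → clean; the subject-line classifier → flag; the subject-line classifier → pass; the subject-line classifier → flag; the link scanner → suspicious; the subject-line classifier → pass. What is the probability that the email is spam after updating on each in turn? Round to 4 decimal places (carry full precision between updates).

After the link scanner='clean': P(spam) = 0.3·0.4500 / (0.3·0.4500 + 0.9·0.5500) ≈ 0.2143
After the subject-line classifier='flag': P(spam) = 0.6·0.2143 / (0.6·0.2143 + 0.15·0.7857) ≈ 0.5217
After the subject-line classifier='pass': P(spam) = 0.4·0.5217 / (0.4·0.5217 + 0.85·0.4783) ≈ 0.3392
After the subject-line classifier='flag': P(spam) = 0.6·0.3392 / (0.6·0.3392 + 0.15·0.6608) ≈ 0.6725
After the link scanner='suspicious': P(spam) = 0.7·0.6725 / (0.7·0.6725 + 0.1·0.3275) ≈ 0.9350
After the subject-line classifier='pass': P(spam) = 0.4·0.9350 / (0.4·0.9350 + 0.85·0.0650) ≈ 0.8712

0.8712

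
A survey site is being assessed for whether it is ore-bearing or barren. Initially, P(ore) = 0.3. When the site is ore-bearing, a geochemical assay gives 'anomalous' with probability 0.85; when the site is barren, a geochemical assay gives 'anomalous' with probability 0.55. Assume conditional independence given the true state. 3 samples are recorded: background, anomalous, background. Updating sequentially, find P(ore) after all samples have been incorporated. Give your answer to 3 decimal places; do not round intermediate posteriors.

After 'background': P(ore) = 0.15·0.3000 / (0.15·0.3000 + 0.45·0.7000) ≈ 0.1250
After 'anomalous': P(ore) = 0.85·0.1250 / (0.85·0.1250 + 0.55·0.8750) ≈ 0.1809
After 'background': P(ore) = 0.15·0.1809 / (0.15·0.1809 + 0.45·0.8191) ≈ 0.0685

0.069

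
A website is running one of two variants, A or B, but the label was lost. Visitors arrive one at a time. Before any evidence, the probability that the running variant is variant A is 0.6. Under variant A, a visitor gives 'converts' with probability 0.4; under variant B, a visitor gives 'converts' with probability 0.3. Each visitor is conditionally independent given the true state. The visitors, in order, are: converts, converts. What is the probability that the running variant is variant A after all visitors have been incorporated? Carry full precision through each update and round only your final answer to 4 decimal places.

After 'converts': P(A) = 0.4·0.6000 / (0.4·0.6000 + 0.3·0.4000) ≈ 0.6667
After 'converts': P(A) = 0.4·0.6667 / (0.4·0.6667 + 0.3·0.3333) ≈ 0.7273

0.7273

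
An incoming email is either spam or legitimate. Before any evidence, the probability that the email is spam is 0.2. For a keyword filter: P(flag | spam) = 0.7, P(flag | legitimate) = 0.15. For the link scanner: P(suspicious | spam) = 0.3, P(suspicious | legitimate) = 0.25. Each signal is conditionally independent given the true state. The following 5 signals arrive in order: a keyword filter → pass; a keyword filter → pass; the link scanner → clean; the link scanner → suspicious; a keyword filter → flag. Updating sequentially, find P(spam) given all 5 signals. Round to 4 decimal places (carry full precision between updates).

0.1400

After a keyword filter='pass': P(spam) = 0.3·0.2000 / (0.3·0.2000 + 0.85·0.8000) ≈ 0.0811
After a keyword filter='pass': P(spam) = 0.3·0.0811 / (0.3·0.0811 + 0.85·0.9189) ≈ 0.0302
After the link scanner='clean': P(spam) = 0.7·0.0302 / (0.7·0.0302 + 0.75·0.9698) ≈ 0.0282
After the link scanner='suspicious': P(spam) = 0.3·0.0282 / (0.3·0.0282 + 0.25·0.9718) ≈ 0.0337
After a keyword filter='flag': P(spam) = 0.7·0.0337 / (0.7·0.0337 + 0.15·0.9663) ≈ 0.1400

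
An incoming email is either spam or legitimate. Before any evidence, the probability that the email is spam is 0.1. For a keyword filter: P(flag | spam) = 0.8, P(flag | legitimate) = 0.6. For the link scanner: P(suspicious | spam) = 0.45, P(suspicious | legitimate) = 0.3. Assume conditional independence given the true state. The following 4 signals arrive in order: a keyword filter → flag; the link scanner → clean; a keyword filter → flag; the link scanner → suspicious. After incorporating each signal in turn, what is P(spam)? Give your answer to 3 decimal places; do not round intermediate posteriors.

0.189

Each posterior becomes the prior for the next update.
After a keyword filter='flag': P(spam) = 0.8·0.1000 / (0.8·0.1000 + 0.6·0.9000) ≈ 0.1290
After the link scanner='clean': P(spam) = 0.55·0.1290 / (0.55·0.1290 + 0.7·0.8710) ≈ 0.1043
After a keyword filter='flag': P(spam) = 0.8·0.1043 / (0.8·0.1043 + 0.6·0.8957) ≈ 0.1344
After the link scanner='suspicious': P(spam) = 0.45·0.1344 / (0.45·0.1344 + 0.3·0.8656) ≈ 0.1888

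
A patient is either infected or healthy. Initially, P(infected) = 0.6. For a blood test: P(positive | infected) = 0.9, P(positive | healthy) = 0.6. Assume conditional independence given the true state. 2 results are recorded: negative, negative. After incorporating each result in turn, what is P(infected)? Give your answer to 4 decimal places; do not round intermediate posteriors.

Each posterior becomes the prior for the next update.
After 'negative': P(infected) = 0.1·0.6000 / (0.1·0.6000 + 0.4·0.4000) ≈ 0.2727
After 'negative': P(infected) = 0.1·0.2727 / (0.1·0.2727 + 0.4·0.7273) ≈ 0.0857

0.0857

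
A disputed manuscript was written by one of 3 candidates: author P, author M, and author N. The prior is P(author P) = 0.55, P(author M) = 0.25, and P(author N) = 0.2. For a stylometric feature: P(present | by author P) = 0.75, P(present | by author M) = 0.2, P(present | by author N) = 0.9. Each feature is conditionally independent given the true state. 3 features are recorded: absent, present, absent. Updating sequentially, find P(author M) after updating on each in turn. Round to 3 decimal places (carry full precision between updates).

After 'absent': normaliser = 0.25·0.5500 + 0.8·0.2500 + 0.1·0.2000; P(author P) ≈ 0.3846, P(author M) ≈ 0.5594, P(author N) ≈ 0.0559
After 'present': normaliser = 0.75·0.3846 + 0.2·0.5594 + 0.9·0.0559; P(author P) ≈ 0.6400, P(author M) ≈ 0.2483, P(author N) ≈ 0.1117
After 'absent': normaliser = 0.25·0.6400 + 0.8·0.2483 + 0.1·0.1117; P(author P) ≈ 0.4327, P(author M) ≈ 0.5371, P(author N) ≈ 0.0302

0.537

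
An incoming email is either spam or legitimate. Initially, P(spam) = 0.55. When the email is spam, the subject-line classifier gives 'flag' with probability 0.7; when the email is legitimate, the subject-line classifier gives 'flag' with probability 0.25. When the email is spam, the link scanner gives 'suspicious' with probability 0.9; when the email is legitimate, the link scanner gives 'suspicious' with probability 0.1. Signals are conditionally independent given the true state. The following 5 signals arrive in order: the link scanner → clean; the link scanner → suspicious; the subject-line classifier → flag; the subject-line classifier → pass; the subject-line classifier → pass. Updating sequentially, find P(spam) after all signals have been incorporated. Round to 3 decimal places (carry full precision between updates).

0.354

Apply Bayes' rule sequentially, carrying P(spam) forward.
After the link scanner='clean': P(spam) = 0.1·0.5500 / (0.1·0.5500 + 0.9·0.4500) ≈ 0.1196
After the link scanner='suspicious': P(spam) = 0.9·0.1196 / (0.9·0.1196 + 0.1·0.8804) ≈ 0.5500
After the subject-line classifier='flag': P(spam) = 0.7·0.5500 / (0.7·0.5500 + 0.25·0.4500) ≈ 0.7739
After the subject-line classifier='pass': P(spam) = 0.3·0.7739 / (0.3·0.7739 + 0.75·0.2261) ≈ 0.5779
After the subject-line classifier='pass': P(spam) = 0.3·0.5779 / (0.3·0.5779 + 0.75·0.4221) ≈ 0.3538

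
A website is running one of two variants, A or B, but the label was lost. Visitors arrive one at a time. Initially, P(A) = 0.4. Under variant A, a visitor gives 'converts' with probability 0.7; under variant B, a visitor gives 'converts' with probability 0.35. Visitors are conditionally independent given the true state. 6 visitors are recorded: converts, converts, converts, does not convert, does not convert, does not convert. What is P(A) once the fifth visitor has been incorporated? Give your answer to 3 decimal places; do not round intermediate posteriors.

After 'converts': P(A) = 0.7·0.4000 / (0.7·0.4000 + 0.35·0.6000) ≈ 0.5714
After 'converts': P(A) = 0.7·0.5714 / (0.7·0.5714 + 0.35·0.4286) ≈ 0.7273
After 'converts': P(A) = 0.7·0.7273 / (0.7·0.7273 + 0.35·0.2727) ≈ 0.8421
After 'does not convert': P(A) = 0.3·0.8421 / (0.3·0.8421 + 0.65·0.1579) ≈ 0.7111
After 'does not convert': P(A) = 0.3·0.7111 / (0.3·0.7111 + 0.65·0.2889) ≈ 0.5319

0.532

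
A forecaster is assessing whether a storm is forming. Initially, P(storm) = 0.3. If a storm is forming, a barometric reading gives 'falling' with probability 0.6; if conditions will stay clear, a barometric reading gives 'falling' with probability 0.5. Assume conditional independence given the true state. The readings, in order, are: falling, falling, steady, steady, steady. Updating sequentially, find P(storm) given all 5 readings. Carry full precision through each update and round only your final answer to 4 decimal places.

After 'falling': P(storm) = 0.6·0.3000 / (0.6·0.3000 + 0.5·0.7000) ≈ 0.3396
After 'falling': P(storm) = 0.6·0.3396 / (0.6·0.3396 + 0.5·0.6604) ≈ 0.3816
After 'steady': P(storm) = 0.4·0.3816 / (0.4·0.3816 + 0.5·0.6184) ≈ 0.3305
After 'steady': P(storm) = 0.4·0.3305 / (0.4·0.3305 + 0.5·0.6695) ≈ 0.2831
After 'steady': P(storm) = 0.4·0.2831 / (0.4·0.2831 + 0.5·0.7169) ≈ 0.2401

0.2401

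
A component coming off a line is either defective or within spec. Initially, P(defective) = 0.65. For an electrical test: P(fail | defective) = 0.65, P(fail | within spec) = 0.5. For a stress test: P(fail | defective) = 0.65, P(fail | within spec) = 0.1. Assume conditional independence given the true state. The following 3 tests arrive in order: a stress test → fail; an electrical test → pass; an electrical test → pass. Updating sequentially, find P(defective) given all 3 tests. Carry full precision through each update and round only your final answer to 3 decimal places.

After a stress test='fail': P(defective) = 0.65·0.6500 / (0.65·0.6500 + 0.1·0.3500) ≈ 0.9235
After an electrical test='pass': P(defective) = 0.35·0.9235 / (0.35·0.9235 + 0.5·0.0765) ≈ 0.8942
After an electrical test='pass': P(defective) = 0.35·0.8942 / (0.35·0.8942 + 0.5·0.1058) ≈ 0.8554

0.855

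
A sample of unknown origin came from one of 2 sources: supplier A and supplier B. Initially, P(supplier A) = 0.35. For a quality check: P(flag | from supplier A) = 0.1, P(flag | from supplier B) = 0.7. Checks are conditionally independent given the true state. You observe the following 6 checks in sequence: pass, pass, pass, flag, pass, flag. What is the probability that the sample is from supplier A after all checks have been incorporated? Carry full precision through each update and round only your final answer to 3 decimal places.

0.471

After 'pass': P(supplier A) = 0.9·0.3500 / (0.9·0.3500 + 0.3·0.6500) ≈ 0.6176
After 'pass': P(supplier A) = 0.9·0.6176 / (0.9·0.6176 + 0.3·0.3824) ≈ 0.8289
After 'pass': P(supplier A) = 0.9·0.8289 / (0.9·0.8289 + 0.3·0.1711) ≈ 0.9356
After 'flag': P(supplier A) = 0.1·0.9356 / (0.1·0.9356 + 0.7·0.0644) ≈ 0.6750
After 'pass': P(supplier A) = 0.9·0.6750 / (0.9·0.6750 + 0.3·0.3250) ≈ 0.8617
After 'flag': P(supplier A) = 0.1·0.8617 / (0.1·0.8617 + 0.7·0.1383) ≈ 0.4709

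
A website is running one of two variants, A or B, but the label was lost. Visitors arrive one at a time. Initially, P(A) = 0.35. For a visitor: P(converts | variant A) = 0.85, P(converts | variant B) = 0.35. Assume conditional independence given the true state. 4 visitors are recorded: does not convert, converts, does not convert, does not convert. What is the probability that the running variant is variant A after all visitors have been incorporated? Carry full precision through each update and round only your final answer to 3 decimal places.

0.016

Apply Bayes' rule sequentially, carrying P(A) forward.
After 'does not convert': P(A) = 0.15·0.3500 / (0.15·0.3500 + 0.65·0.6500) ≈ 0.1105
After 'converts': P(A) = 0.85·0.1105 / (0.85·0.1105 + 0.35·0.8895) ≈ 0.2318
After 'does not convert': P(A) = 0.15·0.2318 / (0.15·0.2318 + 0.65·0.7682) ≈ 0.0651
After 'does not convert': P(A) = 0.15·0.0651 / (0.15·0.0651 + 0.65·0.9349) ≈ 0.0158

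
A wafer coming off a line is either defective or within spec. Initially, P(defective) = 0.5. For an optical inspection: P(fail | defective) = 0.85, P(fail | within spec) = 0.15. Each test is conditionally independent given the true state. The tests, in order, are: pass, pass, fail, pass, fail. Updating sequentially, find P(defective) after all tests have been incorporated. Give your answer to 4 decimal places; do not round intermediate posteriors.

0.1500

Apply Bayes' rule sequentially, carrying P(defective) forward.
After 'pass': P(defective) = 0.15·0.5000 / (0.15·0.5000 + 0.85·0.5000) ≈ 0.1500
After 'pass': P(defective) = 0.15·0.1500 / (0.15·0.1500 + 0.85·0.8500) ≈ 0.0302
After 'fail': P(defective) = 0.85·0.0302 / (0.85·0.0302 + 0.15·0.9698) ≈ 0.1500
After 'pass': P(defective) = 0.15·0.1500 / (0.15·0.1500 + 0.85·0.8500) ≈ 0.0302
After 'fail': P(defective) = 0.85·0.0302 / (0.85·0.0302 + 0.15·0.9698) ≈ 0.1500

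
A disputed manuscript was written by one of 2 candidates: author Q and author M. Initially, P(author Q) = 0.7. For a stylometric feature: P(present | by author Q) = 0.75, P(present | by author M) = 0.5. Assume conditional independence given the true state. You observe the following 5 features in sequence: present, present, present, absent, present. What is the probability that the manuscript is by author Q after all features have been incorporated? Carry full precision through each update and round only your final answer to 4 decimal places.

After 'present': P(author Q) = 0.75·0.7000 / (0.75·0.7000 + 0.5·0.3000) ≈ 0.7778
After 'present': P(author Q) = 0.75·0.7778 / (0.75·0.7778 + 0.5·0.2222) ≈ 0.8400
After 'present': P(author Q) = 0.75·0.8400 / (0.75·0.8400 + 0.5·0.1600) ≈ 0.8873
After 'absent': P(author Q) = 0.25·0.8873 / (0.25·0.8873 + 0.5·0.1127) ≈ 0.7975
After 'present': P(author Q) = 0.75·0.7975 / (0.75·0.7975 + 0.5·0.2025) ≈ 0.8552

0.8552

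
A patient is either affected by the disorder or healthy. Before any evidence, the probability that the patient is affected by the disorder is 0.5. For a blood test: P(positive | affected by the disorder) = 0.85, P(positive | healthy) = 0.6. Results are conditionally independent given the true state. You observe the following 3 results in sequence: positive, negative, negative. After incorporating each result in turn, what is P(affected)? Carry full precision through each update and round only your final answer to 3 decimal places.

After 'positive': P(affected) = 0.85·0.5000 / (0.85·0.5000 + 0.6·0.5000) ≈ 0.5862
After 'negative': P(affected) = 0.15·0.5862 / (0.15·0.5862 + 0.4·0.4138) ≈ 0.3469
After 'negative': P(affected) = 0.15·0.3469 / (0.15·0.3469 + 0.4·0.6531) ≈ 0.1661

0.166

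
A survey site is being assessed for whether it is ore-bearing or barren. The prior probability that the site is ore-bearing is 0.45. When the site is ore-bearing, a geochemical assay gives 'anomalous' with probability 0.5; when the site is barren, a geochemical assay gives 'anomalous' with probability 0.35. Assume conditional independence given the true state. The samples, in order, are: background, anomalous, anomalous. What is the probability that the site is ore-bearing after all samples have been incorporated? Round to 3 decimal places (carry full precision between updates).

After 'background': P(ore) = 0.5·0.4500 / (0.5·0.4500 + 0.65·0.5500) ≈ 0.3863
After 'anomalous': P(ore) = 0.5·0.3863 / (0.5·0.3863 + 0.35·0.6137) ≈ 0.4734
After 'anomalous': P(ore) = 0.5·0.4734 / (0.5·0.4734 + 0.35·0.5266) ≈ 0.5623

0.562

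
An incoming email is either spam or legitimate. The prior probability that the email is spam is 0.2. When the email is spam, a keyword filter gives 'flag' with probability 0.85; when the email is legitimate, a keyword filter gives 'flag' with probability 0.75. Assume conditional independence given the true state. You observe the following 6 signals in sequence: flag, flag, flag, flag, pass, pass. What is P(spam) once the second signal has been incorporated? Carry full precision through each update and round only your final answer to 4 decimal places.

After 'flag': P(spam) = 0.85·0.2000 / (0.85·0.2000 + 0.75·0.8000) ≈ 0.2208
After 'flag': P(spam) = 0.85·0.2208 / (0.85·0.2208 + 0.75·0.7792) ≈ 0.2431

0.2431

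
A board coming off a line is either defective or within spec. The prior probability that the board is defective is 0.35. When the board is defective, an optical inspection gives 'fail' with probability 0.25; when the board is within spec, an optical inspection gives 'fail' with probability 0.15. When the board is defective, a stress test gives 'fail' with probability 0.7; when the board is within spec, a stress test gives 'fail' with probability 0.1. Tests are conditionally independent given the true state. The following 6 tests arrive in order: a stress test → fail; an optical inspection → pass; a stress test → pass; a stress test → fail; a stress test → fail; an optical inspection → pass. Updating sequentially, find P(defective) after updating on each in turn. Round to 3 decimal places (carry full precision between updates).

After a stress test='fail': P(defective) = 0.7·0.3500 / (0.7·0.3500 + 0.1·0.6500) ≈ 0.7903
After an optical inspection='pass': P(defective) = 0.75·0.7903 / (0.75·0.7903 + 0.85·0.2097) ≈ 0.7688
After a stress test='pass': P(defective) = 0.3·0.7688 / (0.3·0.7688 + 0.9·0.2312) ≈ 0.5258
After a stress test='fail': P(defective) = 0.7·0.5258 / (0.7·0.5258 + 0.1·0.4742) ≈ 0.8858
After a stress test='fail': P(defective) = 0.7·0.8858 / (0.7·0.8858 + 0.1·0.1142) ≈ 0.9819
After an optical inspection='pass': P(defective) = 0.75·0.9819 / (0.75·0.9819 + 0.85·0.0181) ≈ 0.9796

0.980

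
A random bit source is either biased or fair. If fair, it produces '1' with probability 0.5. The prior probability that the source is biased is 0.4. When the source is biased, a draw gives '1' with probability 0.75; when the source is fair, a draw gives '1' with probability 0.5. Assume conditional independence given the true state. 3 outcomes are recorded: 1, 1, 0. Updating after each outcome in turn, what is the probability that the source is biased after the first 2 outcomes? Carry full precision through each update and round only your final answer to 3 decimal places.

Apply Bayes' rule sequentially, carrying P(biased) forward.
After '1': P(biased) = 0.75·0.4000 / (0.75·0.4000 + 0.5·0.6000) ≈ 0.5000
After '1': P(biased) = 0.75·0.5000 / (0.75·0.5000 + 0.5·0.5000) ≈ 0.6000

0.600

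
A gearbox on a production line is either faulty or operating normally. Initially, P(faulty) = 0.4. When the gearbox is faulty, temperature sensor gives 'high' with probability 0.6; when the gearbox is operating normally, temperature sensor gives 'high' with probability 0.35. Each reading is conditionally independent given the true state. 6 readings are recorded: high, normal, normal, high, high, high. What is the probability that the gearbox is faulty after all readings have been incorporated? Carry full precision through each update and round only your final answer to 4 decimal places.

Apply Bayes' rule sequentially, carrying P(faulty) forward.
After 'high': P(faulty) = 0.6·0.4000 / (0.6·0.4000 + 0.35·0.6000) ≈ 0.5333
After 'normal': P(faulty) = 0.4·0.5333 / (0.4·0.5333 + 0.65·0.4667) ≈ 0.4129
After 'normal': P(faulty) = 0.4·0.4129 / (0.4·0.4129 + 0.65·0.5871) ≈ 0.3021
After 'high': P(faulty) = 0.6·0.3021 / (0.6·0.3021 + 0.35·0.6979) ≈ 0.4259
After 'high': P(faulty) = 0.6·0.4259 / (0.6·0.4259 + 0.35·0.5741) ≈ 0.5598
After 'high': P(faulty) = 0.6·0.5598 / (0.6·0.5598 + 0.35·0.4402) ≈ 0.6856

0.6856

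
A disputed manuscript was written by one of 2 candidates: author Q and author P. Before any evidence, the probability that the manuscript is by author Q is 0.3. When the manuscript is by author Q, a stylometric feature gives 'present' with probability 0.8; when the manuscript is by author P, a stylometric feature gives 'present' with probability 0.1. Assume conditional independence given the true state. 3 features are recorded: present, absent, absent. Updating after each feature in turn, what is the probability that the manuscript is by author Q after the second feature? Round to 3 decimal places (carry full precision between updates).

0.432

After 'present': P(author Q) = 0.8·0.3000 / (0.8·0.3000 + 0.1·0.7000) ≈ 0.7742
After 'absent': P(author Q) = 0.2·0.7742 / (0.2·0.7742 + 0.9·0.2258) ≈ 0.4324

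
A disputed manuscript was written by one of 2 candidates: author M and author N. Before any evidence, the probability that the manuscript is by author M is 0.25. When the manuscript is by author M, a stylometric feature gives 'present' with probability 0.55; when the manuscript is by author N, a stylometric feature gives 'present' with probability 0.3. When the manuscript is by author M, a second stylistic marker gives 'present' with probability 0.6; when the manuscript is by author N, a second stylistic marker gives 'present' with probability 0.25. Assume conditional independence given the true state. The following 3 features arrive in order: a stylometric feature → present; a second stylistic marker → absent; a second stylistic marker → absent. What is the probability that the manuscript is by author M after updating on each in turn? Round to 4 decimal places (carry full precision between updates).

0.1481

After a stylometric feature='present': P(author M) = 0.55·0.2500 / (0.55·0.2500 + 0.3·0.7500) ≈ 0.3793
After a second stylistic marker='absent': P(author M) = 0.4·0.3793 / (0.4·0.3793 + 0.75·0.6207) ≈ 0.2458
After a second stylistic marker='absent': P(author M) = 0.4·0.2458 / (0.4·0.2458 + 0.75·0.7542) ≈ 0.1481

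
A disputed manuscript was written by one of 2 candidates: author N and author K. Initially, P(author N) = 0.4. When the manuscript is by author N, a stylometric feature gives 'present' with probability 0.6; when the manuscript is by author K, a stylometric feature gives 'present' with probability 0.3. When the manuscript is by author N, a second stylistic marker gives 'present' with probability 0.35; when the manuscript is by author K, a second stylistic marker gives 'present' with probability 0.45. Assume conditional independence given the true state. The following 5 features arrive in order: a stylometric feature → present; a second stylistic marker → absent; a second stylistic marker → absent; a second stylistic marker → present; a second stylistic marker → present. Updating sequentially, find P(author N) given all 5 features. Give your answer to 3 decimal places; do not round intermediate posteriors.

After a stylometric feature='present': P(author N) = 0.6·0.4000 / (0.6·0.4000 + 0.3·0.6000) ≈ 0.5714
After a second stylistic marker='absent': P(author N) = 0.65·0.5714 / (0.65·0.5714 + 0.55·0.4286) ≈ 0.6118
After a second stylistic marker='absent': P(author N) = 0.65·0.6118 / (0.65·0.6118 + 0.55·0.3882) ≈ 0.6506
After a second stylistic marker='present': P(author N) = 0.35·0.6506 / (0.35·0.6506 + 0.45·0.3494) ≈ 0.5916
After a second stylistic marker='present': P(author N) = 0.35·0.5916 / (0.35·0.5916 + 0.45·0.4084) ≈ 0.5298

0.530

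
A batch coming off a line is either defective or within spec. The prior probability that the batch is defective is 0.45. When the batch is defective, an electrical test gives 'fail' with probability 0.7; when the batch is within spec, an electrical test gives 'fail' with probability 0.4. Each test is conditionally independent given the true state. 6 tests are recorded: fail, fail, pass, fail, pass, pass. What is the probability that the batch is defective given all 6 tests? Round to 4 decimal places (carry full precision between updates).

0.3541

After 'fail': P(defective) = 0.7·0.4500 / (0.7·0.4500 + 0.4·0.5500) ≈ 0.5888
After 'fail': P(defective) = 0.7·0.5888 / (0.7·0.5888 + 0.4·0.4112) ≈ 0.7147
After 'pass': P(defective) = 0.3·0.7147 / (0.3·0.7147 + 0.6·0.2853) ≈ 0.5561
After 'fail': P(defective) = 0.7·0.5561 / (0.7·0.5561 + 0.4·0.4439) ≈ 0.6868
After 'pass': P(defective) = 0.3·0.6868 / (0.3·0.6868 + 0.6·0.3132) ≈ 0.5230
After 'pass': P(defective) = 0.3·0.5230 / (0.3·0.5230 + 0.6·0.4770) ≈ 0.3541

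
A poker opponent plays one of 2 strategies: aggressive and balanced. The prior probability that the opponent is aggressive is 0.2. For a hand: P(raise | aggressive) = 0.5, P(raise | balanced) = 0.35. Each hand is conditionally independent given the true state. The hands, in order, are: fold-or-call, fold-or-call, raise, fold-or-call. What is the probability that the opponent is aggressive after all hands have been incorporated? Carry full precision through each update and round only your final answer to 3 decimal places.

After 'fold-or-call': P(aggressive) = 0.5·0.2000 / (0.5·0.2000 + 0.65·0.8000) ≈ 0.1613
After 'fold-or-call': P(aggressive) = 0.5·0.1613 / (0.5·0.1613 + 0.65·0.8387) ≈ 0.1289
After 'raise': P(aggressive) = 0.5·0.1289 / (0.5·0.1289 + 0.35·0.8711) ≈ 0.1745
After 'fold-or-call': P(aggressive) = 0.5·0.1745 / (0.5·0.1745 + 0.65·0.8255) ≈ 0.1398

0.140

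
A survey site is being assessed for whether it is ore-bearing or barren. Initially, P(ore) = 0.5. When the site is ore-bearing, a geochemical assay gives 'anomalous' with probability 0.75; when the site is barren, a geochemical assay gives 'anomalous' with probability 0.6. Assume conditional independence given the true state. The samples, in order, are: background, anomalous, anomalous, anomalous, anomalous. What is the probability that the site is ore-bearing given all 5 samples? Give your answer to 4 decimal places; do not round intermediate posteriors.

After 'background': P(ore) = 0.25·0.5000 / (0.25·0.5000 + 0.4·0.5000) ≈ 0.3846
After 'anomalous': P(ore) = 0.75·0.3846 / (0.75·0.3846 + 0.6·0.6154) ≈ 0.4386
After 'anomalous': P(ore) = 0.75·0.4386 / (0.75·0.4386 + 0.6·0.5614) ≈ 0.4941
After 'anomalous': P(ore) = 0.75·0.4941 / (0.75·0.4941 + 0.6·0.5059) ≈ 0.5497
After 'anomalous': P(ore) = 0.75·0.5497 / (0.75·0.5497 + 0.6·0.4503) ≈ 0.6041

0.6041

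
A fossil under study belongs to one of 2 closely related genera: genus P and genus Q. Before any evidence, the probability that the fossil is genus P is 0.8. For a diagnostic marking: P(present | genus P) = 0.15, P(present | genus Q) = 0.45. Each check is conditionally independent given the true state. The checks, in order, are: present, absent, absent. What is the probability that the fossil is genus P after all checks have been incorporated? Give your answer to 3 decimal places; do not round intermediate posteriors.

0.761

Apply Bayes' rule sequentially, carrying P(genus P) forward.
After 'present': P(genus P) = 0.15·0.8000 / (0.15·0.8000 + 0.45·0.2000) ≈ 0.5714
After 'absent': P(genus P) = 0.85·0.5714 / (0.85·0.5714 + 0.55·0.4286) ≈ 0.6733
After 'absent': P(genus P) = 0.85·0.6733 / (0.85·0.6733 + 0.55·0.3267) ≈ 0.7610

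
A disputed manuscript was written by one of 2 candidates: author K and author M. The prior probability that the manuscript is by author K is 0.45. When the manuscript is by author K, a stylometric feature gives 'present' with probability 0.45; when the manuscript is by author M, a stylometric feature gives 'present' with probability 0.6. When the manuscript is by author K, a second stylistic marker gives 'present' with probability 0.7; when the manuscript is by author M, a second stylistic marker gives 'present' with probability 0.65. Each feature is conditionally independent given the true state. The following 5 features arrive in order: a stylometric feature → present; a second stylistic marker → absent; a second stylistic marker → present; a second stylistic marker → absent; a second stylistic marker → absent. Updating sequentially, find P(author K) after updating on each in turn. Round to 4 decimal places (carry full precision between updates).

After a stylometric feature='present': P(author K) = 0.45·0.4500 / (0.45·0.4500 + 0.6·0.5500) ≈ 0.3803
After a second stylistic marker='absent': P(author K) = 0.3·0.3803 / (0.3·0.3803 + 0.35·0.6197) ≈ 0.3447
After a second stylistic marker='present': P(author K) = 0.7·0.3447 / (0.7·0.3447 + 0.65·0.6553) ≈ 0.3616
After a second stylistic marker='absent': P(author K) = 0.3·0.3616 / (0.3·0.3616 + 0.35·0.6384) ≈ 0.3268
After a second stylistic marker='absent': P(author K) = 0.3·0.3268 / (0.3·0.3268 + 0.35·0.6732) ≈ 0.2939

0.2939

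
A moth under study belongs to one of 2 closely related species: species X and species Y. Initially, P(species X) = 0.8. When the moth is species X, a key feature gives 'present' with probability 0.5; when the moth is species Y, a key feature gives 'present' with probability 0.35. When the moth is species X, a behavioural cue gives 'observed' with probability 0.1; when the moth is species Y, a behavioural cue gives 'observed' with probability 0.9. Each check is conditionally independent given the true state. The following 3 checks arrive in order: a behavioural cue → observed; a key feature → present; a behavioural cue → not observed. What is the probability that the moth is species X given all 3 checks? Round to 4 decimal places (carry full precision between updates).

0.8511

After a behavioural cue='observed': P(species X) = 0.1·0.8000 / (0.1·0.8000 + 0.9·0.2000) ≈ 0.3077
After a key feature='present': P(species X) = 0.5·0.3077 / (0.5·0.3077 + 0.35·0.6923) ≈ 0.3883
After a behavioural cue='not observed': P(species X) = 0.9·0.3883 / (0.9·0.3883 + 0.1·0.6117) ≈ 0.8511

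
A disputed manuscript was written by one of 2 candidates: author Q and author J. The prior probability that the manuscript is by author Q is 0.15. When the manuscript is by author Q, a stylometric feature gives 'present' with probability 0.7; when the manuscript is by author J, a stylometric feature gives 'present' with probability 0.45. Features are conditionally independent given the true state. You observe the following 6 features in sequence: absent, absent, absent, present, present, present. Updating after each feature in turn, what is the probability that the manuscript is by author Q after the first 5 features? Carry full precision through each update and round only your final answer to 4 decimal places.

After 'absent': P(author Q) = 0.3·0.1500 / (0.3·0.1500 + 0.55·0.8500) ≈ 0.0878
After 'absent': P(author Q) = 0.3·0.0878 / (0.3·0.0878 + 0.55·0.9122) ≈ 0.0499
After 'absent': P(author Q) = 0.3·0.0499 / (0.3·0.0499 + 0.55·0.9501) ≈ 0.0278
After 'present': P(author Q) = 0.7·0.0278 / (0.7·0.0278 + 0.45·0.9722) ≈ 0.0426
After 'present': P(author Q) = 0.7·0.0426 / (0.7·0.0426 + 0.45·0.9574) ≈ 0.0648

0.0648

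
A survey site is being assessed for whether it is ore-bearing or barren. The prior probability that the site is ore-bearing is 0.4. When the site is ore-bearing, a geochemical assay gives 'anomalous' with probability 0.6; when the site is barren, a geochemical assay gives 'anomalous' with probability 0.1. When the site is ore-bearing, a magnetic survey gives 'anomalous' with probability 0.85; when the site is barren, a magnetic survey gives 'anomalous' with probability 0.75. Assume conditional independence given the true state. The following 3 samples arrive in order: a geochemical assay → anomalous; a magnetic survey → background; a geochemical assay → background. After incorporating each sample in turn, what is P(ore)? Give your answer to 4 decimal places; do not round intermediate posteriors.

After a geochemical assay='anomalous': P(ore) = 0.6·0.4000 / (0.6·0.4000 + 0.1·0.6000) ≈ 0.8000
After a magnetic survey='background': P(ore) = 0.15·0.8000 / (0.15·0.8000 + 0.25·0.2000) ≈ 0.7059
After a geochemical assay='background': P(ore) = 0.4·0.7059 / (0.4·0.7059 + 0.9·0.2941) ≈ 0.5161

0.5161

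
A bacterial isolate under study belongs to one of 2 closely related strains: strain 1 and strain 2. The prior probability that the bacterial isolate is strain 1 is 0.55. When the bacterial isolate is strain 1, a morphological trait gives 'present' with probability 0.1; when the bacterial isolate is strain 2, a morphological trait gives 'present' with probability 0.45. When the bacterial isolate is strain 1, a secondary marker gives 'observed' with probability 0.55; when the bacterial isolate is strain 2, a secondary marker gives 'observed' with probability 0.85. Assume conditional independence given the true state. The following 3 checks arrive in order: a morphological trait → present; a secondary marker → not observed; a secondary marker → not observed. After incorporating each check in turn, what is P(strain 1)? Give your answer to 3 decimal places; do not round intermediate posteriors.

After a morphological trait='present': P(strain 1) = 0.1·0.5500 / (0.1·0.5500 + 0.45·0.4500) ≈ 0.2136
After a secondary marker='not observed': P(strain 1) = 0.45·0.2136 / (0.45·0.2136 + 0.15·0.7864) ≈ 0.4490
After a secondary marker='not observed': P(strain 1) = 0.45·0.4490 / (0.45·0.4490 + 0.15·0.5510) ≈ 0.7097

0.710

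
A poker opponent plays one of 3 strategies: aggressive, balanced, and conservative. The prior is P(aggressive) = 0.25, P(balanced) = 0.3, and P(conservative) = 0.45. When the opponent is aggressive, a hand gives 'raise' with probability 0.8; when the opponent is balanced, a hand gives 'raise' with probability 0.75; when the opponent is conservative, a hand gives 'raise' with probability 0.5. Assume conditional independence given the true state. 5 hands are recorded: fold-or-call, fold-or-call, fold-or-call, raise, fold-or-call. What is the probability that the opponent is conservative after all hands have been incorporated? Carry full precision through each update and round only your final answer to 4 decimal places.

Each posterior becomes the prior for the next update.
After 'fold-or-call': normaliser = 0.2·0.2500 + 0.25·0.3000 + 0.5·0.4500; P(aggressive) ≈ 0.1429, P(balanced) ≈ 0.2143, P(conservative) ≈ 0.6429
After 'fold-or-call': normaliser = 0.2·0.1429 + 0.25·0.2143 + 0.5·0.6429; P(aggressive) ≈ 0.0708, P(balanced) ≈ 0.1327, P(conservative) ≈ 0.7965
After 'fold-or-call': normaliser = 0.2·0.0708 + 0.25·0.1327 + 0.5·0.7965; P(aggressive) ≈ 0.0318, P(balanced) ≈ 0.0745, P(conservative) ≈ 0.8937
After 'raise': normaliser = 0.8·0.0318 + 0.75·0.0745 + 0.5·0.8937; P(aggressive) ≈ 0.0481, P(balanced) ≈ 0.1058, P(conservative) ≈ 0.8461
After 'fold-or-call': normaliser = 0.2·0.0481 + 0.25·0.1058 + 0.5·0.8461; P(aggressive) ≈ 0.0210, P(balanced) ≈ 0.0576, P(conservative) ≈ 0.9214

0.9214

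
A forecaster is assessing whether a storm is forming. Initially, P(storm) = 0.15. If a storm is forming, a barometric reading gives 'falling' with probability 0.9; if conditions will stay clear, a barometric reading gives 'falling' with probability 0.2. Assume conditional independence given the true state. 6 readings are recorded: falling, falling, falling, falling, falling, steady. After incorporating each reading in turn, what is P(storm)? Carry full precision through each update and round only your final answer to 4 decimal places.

0.9760

After 'falling': P(storm) = 0.9·0.1500 / (0.9·0.1500 + 0.2·0.8500) ≈ 0.4426
After 'falling': P(storm) = 0.9·0.4426 / (0.9·0.4426 + 0.2·0.5574) ≈ 0.7814
After 'falling': P(storm) = 0.9·0.7814 / (0.9·0.7814 + 0.2·0.2186) ≈ 0.9415
After 'falling': P(storm) = 0.9·0.9415 / (0.9·0.9415 + 0.2·0.0585) ≈ 0.9864
After 'falling': P(storm) = 0.9·0.9864 / (0.9·0.9864 + 0.2·0.0136) ≈ 0.9969
After 'steady': P(storm) = 0.1·0.9969 / (0.1·0.9969 + 0.8·0.0031) ≈ 0.9760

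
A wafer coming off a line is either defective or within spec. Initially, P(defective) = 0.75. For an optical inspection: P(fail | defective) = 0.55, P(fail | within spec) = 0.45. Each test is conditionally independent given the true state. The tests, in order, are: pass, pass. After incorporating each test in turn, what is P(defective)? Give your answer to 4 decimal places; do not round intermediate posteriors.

After 'pass': P(defective) = 0.45·0.7500 / (0.45·0.7500 + 0.55·0.2500) ≈ 0.7105
After 'pass': P(defective) = 0.45·0.7105 / (0.45·0.7105 + 0.55·0.2895) ≈ 0.6676

0.6676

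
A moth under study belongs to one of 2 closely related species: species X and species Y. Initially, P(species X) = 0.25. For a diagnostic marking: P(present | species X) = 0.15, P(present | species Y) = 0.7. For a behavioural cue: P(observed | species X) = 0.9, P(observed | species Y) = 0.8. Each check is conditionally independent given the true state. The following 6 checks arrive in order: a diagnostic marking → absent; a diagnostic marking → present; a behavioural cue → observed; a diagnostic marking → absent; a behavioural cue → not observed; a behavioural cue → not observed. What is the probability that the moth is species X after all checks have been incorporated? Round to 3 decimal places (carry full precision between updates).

After a diagnostic marking='absent': P(species X) = 0.85·0.2500 / (0.85·0.2500 + 0.3·0.7500) ≈ 0.4857
After a diagnostic marking='present': P(species X) = 0.15·0.4857 / (0.15·0.4857 + 0.7·0.5143) ≈ 0.1683
After a behavioural cue='observed': P(species X) = 0.9·0.1683 / (0.9·0.1683 + 0.8·0.8317) ≈ 0.1855
After a diagnostic marking='absent': P(species X) = 0.85·0.1855 / (0.85·0.1855 + 0.3·0.8145) ≈ 0.3921
After a behavioural cue='not observed': P(species X) = 0.1·0.3921 / (0.1·0.3921 + 0.2·0.6079) ≈ 0.2439
After a behavioural cue='not observed': P(species X) = 0.1·0.2439 / (0.1·0.2439 + 0.2·0.7561) ≈ 0.1389

0.139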